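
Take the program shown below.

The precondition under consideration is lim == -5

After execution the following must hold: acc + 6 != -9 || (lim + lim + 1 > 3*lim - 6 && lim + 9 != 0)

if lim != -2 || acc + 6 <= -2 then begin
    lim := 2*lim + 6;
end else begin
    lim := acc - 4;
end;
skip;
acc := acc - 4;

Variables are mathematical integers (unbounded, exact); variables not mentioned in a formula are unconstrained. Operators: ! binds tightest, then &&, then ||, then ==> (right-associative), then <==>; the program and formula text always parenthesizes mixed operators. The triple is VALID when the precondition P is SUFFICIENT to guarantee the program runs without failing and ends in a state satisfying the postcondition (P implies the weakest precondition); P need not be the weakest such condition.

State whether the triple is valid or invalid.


Working backward. After the program, the postcondition acc + 6 != -9 || (lim + lim + 1 > 3*lim - 6 && lim + 9 != 0) must hold; in canonical form it is acc != -15 || (lim < 7 && lim != -9).
Before acc := acc - 4: acc != -11 || (lim < 7 && lim != -9)
Before skip: acc != -11 || (lim < 7 && lim != -9)
Then branch requires acc != -11 || (2*lim < 1 && 2*lim != -15); else branch requires acc != -11 || (acc < 11 && acc != -5).
Before the if: ((lim != -2 || acc <= -8) ==> (acc != -11 || (2*lim < 1 && 2*lim != -15))) && ((!(lim != -2 || acc <= -8)) ==> (acc != -11 || (acc < 11 && acc != -5)))
The weakest precondition is ((lim != -2 || acc <= -8) ==> (acc != -11 || (2*lim < 1 && 2*lim != -15))) && ((!(lim != -2 || acc <= -8)) ==> (acc != -11 || (acc < 11 && acc != -5))).
Check whether lim == -5 implies it.
Every state satisfying the precondition satisfies the weakest precondition: the implication holds.
Answer: valid


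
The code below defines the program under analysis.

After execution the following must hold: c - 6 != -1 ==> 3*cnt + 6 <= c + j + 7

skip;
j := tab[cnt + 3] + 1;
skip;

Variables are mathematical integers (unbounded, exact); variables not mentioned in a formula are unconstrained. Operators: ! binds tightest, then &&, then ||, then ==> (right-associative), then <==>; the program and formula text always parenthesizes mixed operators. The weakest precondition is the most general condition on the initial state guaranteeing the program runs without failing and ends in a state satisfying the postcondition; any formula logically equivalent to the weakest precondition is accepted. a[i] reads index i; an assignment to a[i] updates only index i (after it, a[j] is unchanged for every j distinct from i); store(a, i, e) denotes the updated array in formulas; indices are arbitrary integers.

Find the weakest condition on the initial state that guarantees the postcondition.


Working backward. After the program, the postcondition c - 6 != -1 ==> 3*cnt + 6 <= c + j + 7 must hold; in canonical form it is c != 5 ==> 3*cnt <= c + j + 1.
Before skip: c != 5 ==> 3*cnt <= c + j + 1
Before j := tab[cnt + 3] + 1: c != 5 ==> 3*cnt <= tab[cnt + 3] + c + 2
Before skip: c != 5 ==> 3*cnt <= tab[cnt + 3] + c + 2
Answer: WP = c != 5 ==> 3*cnt <= tab[cnt + 3] + c + 2


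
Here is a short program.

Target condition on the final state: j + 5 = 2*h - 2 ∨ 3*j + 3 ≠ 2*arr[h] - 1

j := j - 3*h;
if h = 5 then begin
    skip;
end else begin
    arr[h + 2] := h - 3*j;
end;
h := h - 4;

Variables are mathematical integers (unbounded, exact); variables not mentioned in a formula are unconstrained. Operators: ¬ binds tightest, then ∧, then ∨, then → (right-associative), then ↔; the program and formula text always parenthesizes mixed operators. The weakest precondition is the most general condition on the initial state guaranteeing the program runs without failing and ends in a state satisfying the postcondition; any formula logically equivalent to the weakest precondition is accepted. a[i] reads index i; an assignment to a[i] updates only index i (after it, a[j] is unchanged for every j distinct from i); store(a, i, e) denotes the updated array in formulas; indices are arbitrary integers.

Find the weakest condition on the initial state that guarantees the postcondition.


Working backward. After the program, the postcondition j + 5 = 2*h - 2 ∨ 3*j + 3 ≠ 2*arr[h] - 1 must hold; in canonical form it is j = 2*h - 7 ∨ 3*j ≠ 2*arr[h] - 4.
Before h := h - 4: j = 2*h - 15 ∨ 3*j ≠ 2*arr[h - 4] - 4
Then branch requires j = 2*h - 15 ∨ 3*j ≠ 2*arr[h - 4] - 4; else branch requires j = 2*h - 15 ∨ 3*j ≠ 2*store(arr, h + 2, h - 3*j)[h - 4] - 4.
Before the if: (h = 5 → (j = 2*h - 15 ∨ 3*j ≠ 2*arr[h - 4] - 4)) ∧ ((¬(h = 5)) → (j = 2*h - 15 ∨ 3*j ≠ 2*store(arr, h + 2, h - 3*j)[h - 4] - 4))
Before j := j - 3*h: (h = 5 → (j = 5*h - 15 ∨ 3*j ≠ 2*arr[h - 4] + 9*h - 4)) ∧ ((¬(h = 5)) → (j = 5*h - 15 ∨ 3*j ≠ 2*store(arr, h + 2, 10*h - 3*j)[h - 4] + 9*h - 4))
Answer: WP = (h = 5 → (j = 5*h - 15 ∨ 3*j ≠ 2*arr[h - 4] + 9*h - 4)) ∧ ((¬(h = 5)) → (j = 5*h - 15 ∨ 3*j ≠ 2*store(arr, h + 2, 10*h - 3*j)[h - 4] + 9*h - 4))


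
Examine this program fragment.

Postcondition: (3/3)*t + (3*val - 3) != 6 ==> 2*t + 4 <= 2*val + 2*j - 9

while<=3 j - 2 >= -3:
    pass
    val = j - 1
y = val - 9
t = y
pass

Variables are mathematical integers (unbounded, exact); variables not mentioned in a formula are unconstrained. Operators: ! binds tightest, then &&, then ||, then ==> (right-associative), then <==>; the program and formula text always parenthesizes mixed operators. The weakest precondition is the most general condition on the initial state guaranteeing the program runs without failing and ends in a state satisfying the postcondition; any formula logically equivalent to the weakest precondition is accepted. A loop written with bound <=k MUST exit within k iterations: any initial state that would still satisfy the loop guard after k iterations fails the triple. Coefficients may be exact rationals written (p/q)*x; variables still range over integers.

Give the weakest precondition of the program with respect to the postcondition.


Working backward. After the program, the postcondition (3/3)*t + (3*val - 3) != 6 ==> 2*t + 4 <= 2*val + 2*j - 9 must hold; in canonical form it is t + 3*val != 9 ==> 2*t <= 2*j + 2*val - 13.
Before skip: t + 3*val != 9 ==> 2*t <= 2*j + 2*val - 13
Before t := y: 3*val + y != 9 ==> 2*y <= 2*j + 2*val - 13
Before y := val - 9: 4*val != 18 ==> 2*j >= -5
Before the loop (bound <=3), unroll the exhaustion recursion (WP_0 = exit-now case; WP_j = one more guarded iteration, up to j = 3):
  WP_0: (!(j >= -1)) && (4*val != 18 ==> 2*j >= -5)
  WP_1: (j >= -1 ==> ((!(j >= -1)) && (4*j != 22 ==> 2*j >= -5))) && ((!(j >= -1)) ==> (4*val != 18 ==> 2*j >= -5))
  WP_2: (j >= -1 ==> ((j >= -1 ==> ((!(j >= -1)) && (4*j != 22 ==> 2*j >= -5))) && ((!(j >= -1)) ==> (4*j != 22 ==> 2*j >= -5)))) && ((!(j >= -1)) ==> (4*val != 18 ==> 2*j >= -5))
  WP_3: (j >= -1 ==> ((j >= -1 ==> ((j >= -1 ==> ((!(j >= -1)) && (4*j != 22 ==> 2*j >= -5))) && ((!(j >= -1)) ==> (4*j != 22 ==> 2*j >= -5)))) && ((!(j >= -1)) ==> (4*j != 22 ==> 2*j >= -5)))) && ((!(j >= -1)) ==> (4*val != 18 ==> 2*j >= -5))
So before the loop: (j >= -1 ==> ((j >= -1 ==> ((j >= -1 ==> ((!(j >= -1)) && (4*j != 22 ==> 2*j >= -5))) && ((!(j >= -1)) ==> (4*j != 22 ==> 2*j >= -5)))) && ((!(j >= -1)) ==> (4*j != 22 ==> 2*j >= -5)))) && ((!(j >= -1)) ==> (4*val != 18 ==> 2*j >= -5))
Answer: WP = (j >= -1 ==> ((j >= -1 ==> ((j >= -1 ==> ((!(j >= -1)) && (4*j != 22 ==> 2*j >= -5))) && ((!(j >= -1)) ==> (4*j != 22 ==> 2*j >= -5)))) && ((!(j >= -1)) ==> (4*j != 22 ==> 2*j >= -5)))) && ((!(j >= -1)) ==> (4*val != 18 ==> 2*j >= -5))


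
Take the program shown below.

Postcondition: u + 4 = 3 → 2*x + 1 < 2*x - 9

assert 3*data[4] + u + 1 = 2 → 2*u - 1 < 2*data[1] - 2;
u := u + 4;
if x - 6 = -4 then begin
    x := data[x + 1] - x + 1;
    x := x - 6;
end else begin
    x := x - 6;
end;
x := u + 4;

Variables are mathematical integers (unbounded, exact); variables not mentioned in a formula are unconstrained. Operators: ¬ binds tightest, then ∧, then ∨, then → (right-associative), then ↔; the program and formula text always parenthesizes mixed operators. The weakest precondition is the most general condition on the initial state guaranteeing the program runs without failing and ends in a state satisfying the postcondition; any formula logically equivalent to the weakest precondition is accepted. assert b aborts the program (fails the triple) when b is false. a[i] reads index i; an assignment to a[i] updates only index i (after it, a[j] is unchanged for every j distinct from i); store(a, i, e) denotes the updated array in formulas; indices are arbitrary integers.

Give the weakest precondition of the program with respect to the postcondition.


Working backward. After the program, the postcondition u + 4 = 3 → 2*x + 1 < 2*x - 9 must hold; in canonical form it is ¬(u = -1).
Before x := u + 4: ¬(u = -1)
Then branch requires ¬(u = -1); else branch requires ¬(u = -1).
Before the if: (x = 2 → (¬(u = -1))) ∧ ((¬(x = 2)) → (¬(u = -1)))
Before u := u + 4: (x = 2 → (¬(u = -5))) ∧ ((¬(x = 2)) → (¬(u = -5)))
Before assert 3*data[4] + u + 1 = 2 → 2*u - 1 < 2*data[1] - 2: (3*data[4] + u = 1 → 2*u < 2*data[1] - 1) ∧ (x = 2 → (¬(u = -5))) ∧ ((¬(x = 2)) → (¬(u = -5)))
Answer: WP = (3*data[4] + u = 1 → 2*u < 2*data[1] - 1) ∧ (x = 2 → (¬(u = -5))) ∧ ((¬(x = 2)) → (¬(u = -5)))


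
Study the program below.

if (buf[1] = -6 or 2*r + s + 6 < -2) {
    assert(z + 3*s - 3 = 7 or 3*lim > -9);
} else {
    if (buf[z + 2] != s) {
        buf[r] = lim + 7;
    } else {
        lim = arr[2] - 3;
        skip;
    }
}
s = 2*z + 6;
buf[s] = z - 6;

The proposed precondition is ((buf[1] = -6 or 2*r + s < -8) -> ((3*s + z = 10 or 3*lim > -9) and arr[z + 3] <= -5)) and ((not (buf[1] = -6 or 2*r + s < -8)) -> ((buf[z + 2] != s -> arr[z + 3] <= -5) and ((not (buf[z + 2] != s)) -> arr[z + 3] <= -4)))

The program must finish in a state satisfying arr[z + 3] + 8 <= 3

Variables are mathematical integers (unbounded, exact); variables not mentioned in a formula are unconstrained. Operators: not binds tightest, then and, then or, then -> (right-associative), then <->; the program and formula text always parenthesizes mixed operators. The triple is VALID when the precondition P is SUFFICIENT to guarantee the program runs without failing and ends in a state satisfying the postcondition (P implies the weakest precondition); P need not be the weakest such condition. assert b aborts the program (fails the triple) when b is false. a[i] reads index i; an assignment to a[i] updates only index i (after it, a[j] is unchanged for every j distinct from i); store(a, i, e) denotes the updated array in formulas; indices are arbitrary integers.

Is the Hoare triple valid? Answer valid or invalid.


Working backward. After the program, the postcondition arr[z + 3] + 8 <= 3 must hold; in canonical form it is arr[z + 3] <= -5.
Before buf[s] := z - 6: arr[z + 3] <= -5
Before s := 2*z + 6: arr[z + 3] <= -5
Then branch requires (3*s + z = 10 or 3*lim > -9) and arr[z + 3] <= -5; else branch requires (buf[z + 2] != s -> arr[z + 3] <= -5) and ((not (buf[z + 2] != s)) -> arr[z + 3] <= -5).
Before the if: ((buf[1] = -6 or 2*r + s < -8) -> ((3*s + z = 10 or 3*lim > -9) and arr[z + 3] <= -5)) and ((not (buf[1] = -6 or 2*r + s < -8)) -> ((buf[z + 2] != s -> arr[z + 3] <= -5) and ((not (buf[z + 2] != s)) -> arr[z + 3] <= -5)))
The weakest precondition is ((buf[1] = -6 or 2*r + s < -8) -> ((3*s + z = 10 or 3*lim > -9) and arr[z + 3] <= -5)) and ((not (buf[1] = -6 or 2*r + s < -8)) -> ((buf[z + 2] != s -> arr[z + 3] <= -5) and ((not (buf[z + 2] != s)) -> arr[z + 3] <= -5))).
Check whether ((buf[1] = -6 or 2*r + s < -8) -> ((3*s + z = 10 or 3*lim > -9) and arr[z + 3] <= -5)) and ((not (buf[1] = -6 or 2*r + s < -8)) -> ((buf[z + 2] != s -> arr[z + 3] <= -5) and ((not (buf[z + 2] != s)) -> arr[z + 3] <= -4))) implies it.
Countermodel: at the initial state arr = {[1] = -4, [3] = -4, [4] = -4, elsewhere -4}, buf = {[1] = 2, [3] = 0, [4] = 2, elsewhere 2}, lim = 0, r = 0, s = 0, z = 1, the precondition holds but the weakest precondition fails.
Answer: invalid


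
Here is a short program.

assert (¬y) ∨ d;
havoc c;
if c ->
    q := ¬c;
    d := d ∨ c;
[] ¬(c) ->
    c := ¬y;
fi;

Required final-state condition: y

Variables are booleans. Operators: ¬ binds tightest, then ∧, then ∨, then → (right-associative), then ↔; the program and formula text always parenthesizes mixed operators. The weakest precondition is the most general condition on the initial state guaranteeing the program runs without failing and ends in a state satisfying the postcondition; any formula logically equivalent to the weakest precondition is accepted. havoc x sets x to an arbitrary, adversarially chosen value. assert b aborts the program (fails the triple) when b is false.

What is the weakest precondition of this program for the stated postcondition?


Working backward. After the program, y must hold.
Then branch requires y; else branch requires y.
Before the if: (c → y) ∧ ((¬c) → y)
Before havoc c: y
Before assert (¬y) ∨ d: ((¬y) ∨ d) ∧ y
Answer: WP = ((¬y) ∨ d) ∧ y


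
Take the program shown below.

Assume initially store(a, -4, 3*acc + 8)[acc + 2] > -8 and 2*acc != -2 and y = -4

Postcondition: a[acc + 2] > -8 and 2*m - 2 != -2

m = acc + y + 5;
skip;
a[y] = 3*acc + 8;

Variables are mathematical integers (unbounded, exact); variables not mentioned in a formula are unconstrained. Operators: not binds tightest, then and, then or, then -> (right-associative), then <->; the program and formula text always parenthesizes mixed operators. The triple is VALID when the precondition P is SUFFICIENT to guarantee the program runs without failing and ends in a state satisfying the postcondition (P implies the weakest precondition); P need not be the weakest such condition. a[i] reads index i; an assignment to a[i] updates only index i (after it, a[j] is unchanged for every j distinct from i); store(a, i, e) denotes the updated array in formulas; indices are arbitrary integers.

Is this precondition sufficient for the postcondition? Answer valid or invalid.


Working backward. After the program, the postcondition a[acc + 2] > -8 and 2*m - 2 != -2 must hold; in canonical form it is a[acc + 2] > -8 and 2*m != 0.
Before a[y] := 3*acc + 8: store(a, y, 3*acc + 8)[acc + 2] > -8 and 2*m != 0
Before skip: store(a, y, 3*acc + 8)[acc + 2] > -8 and 2*m != 0
Before m := acc + y + 5: store(a, y, 3*acc + 8)[acc + 2] > -8 and 2*acc + 2*y != -10
The weakest precondition is store(a, y, 3*acc + 8)[acc + 2] > -8 and 2*acc + 2*y != -10.
Check whether store(a, -4, 3*acc + 8)[acc + 2] > -8 and 2*acc != -2 and y = -4 implies it.
Every state satisfying the precondition satisfies the weakest precondition: the implication holds.
Answer: valid


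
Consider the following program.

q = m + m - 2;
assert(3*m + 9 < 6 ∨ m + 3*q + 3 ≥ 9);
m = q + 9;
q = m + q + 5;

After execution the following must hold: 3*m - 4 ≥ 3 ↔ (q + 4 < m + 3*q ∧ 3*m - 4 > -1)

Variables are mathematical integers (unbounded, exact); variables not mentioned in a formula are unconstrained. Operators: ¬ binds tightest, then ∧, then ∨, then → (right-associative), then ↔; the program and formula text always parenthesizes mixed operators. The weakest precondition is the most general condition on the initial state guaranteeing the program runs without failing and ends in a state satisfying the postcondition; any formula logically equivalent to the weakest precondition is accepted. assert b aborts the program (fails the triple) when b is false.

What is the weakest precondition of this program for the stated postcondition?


Working backward. After the program, the postcondition 3*m - 4 ≥ 3 ↔ (q + 4 < m + 3*q ∧ 3*m - 4 > -1) must hold; in canonical form it is 3*m ≥ 7 ↔ (m + 2*q > 4 ∧ 3*m > 3).
Before q := m + q + 5: 3*m ≥ 7 ↔ (3*m + 2*q > -6 ∧ 3*m > 3)
Before m := q + 9: 3*q ≥ -20 ↔ (5*q > -33 ∧ 3*q > -24)
Before assert 3*m + 9 < 6 ∨ m + 3*q + 3 ≥ 9: (3*m < -3 ∨ m + 3*q ≥ 6) ∧ (3*q ≥ -20 ↔ (5*q > -33 ∧ 3*q > -24))
Before q := m + m - 2: (3*m < -3 ∨ 7*m ≥ 12) ∧ (6*m ≥ -14 ↔ (10*m > -23 ∧ 6*m > -18))
Answer: WP = (3*m < -3 ∨ 7*m ≥ 12) ∧ (6*m ≥ -14 ↔ (10*m > -23 ∧ 6*m > -18))


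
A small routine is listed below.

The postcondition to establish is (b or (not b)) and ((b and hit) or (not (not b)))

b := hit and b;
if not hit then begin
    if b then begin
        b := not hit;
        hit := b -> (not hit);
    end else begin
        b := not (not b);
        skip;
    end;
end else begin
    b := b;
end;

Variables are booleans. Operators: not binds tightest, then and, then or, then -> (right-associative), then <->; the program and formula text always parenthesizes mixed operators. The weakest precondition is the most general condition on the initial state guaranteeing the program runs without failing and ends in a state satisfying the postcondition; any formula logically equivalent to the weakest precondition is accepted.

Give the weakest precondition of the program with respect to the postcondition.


Working backward. After the program, the postcondition (b or (not b)) and ((b and hit) or (not (not b))) must hold; in canonical form it is (b and hit) or b.
Then branch requires (b -> (not hit)) and ((not b) -> ((b and hit) or b)); else branch requires (b and hit) or b.
Before the if: ((not hit) -> ((b -> (not hit)) and ((not b) -> ((b and hit) or b)))) and (hit -> ((b and hit) or b))
Before b := hit and b: ((not hit) -> (((hit and b) -> (not hit)) and ((not (hit and b)) -> (hit and b)))) and (hit -> (hit and b))
Answer: WP = ((not hit) -> (((hit and b) -> (not hit)) and ((not (hit and b)) -> (hit and b)))) and (hit -> (hit and b))


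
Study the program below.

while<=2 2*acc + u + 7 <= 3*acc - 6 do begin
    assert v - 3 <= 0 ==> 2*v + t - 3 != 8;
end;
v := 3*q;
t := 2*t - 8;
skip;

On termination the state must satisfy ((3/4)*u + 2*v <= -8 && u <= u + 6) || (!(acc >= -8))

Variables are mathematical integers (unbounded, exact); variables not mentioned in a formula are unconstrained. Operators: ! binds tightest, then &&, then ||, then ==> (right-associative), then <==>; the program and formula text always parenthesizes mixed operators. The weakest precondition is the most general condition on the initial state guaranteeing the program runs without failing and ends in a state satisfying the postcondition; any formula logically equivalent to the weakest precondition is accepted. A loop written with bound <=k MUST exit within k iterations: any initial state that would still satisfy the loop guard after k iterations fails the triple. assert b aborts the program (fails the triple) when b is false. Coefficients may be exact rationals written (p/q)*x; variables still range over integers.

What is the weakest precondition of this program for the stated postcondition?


Working backward. After the program, the postcondition ((3/4)*u + 2*v <= -8 && u <= u + 6) || (!(acc >= -8)) must hold; in canonical form it is (3/4)*u + 2*v <= -8 || (!(acc >= -8)).
Before skip: (3/4)*u + 2*v <= -8 || (!(acc >= -8))
Before t := 2*t - 8: (3/4)*u + 2*v <= -8 || (!(acc >= -8))
Before v := 3*q: 6*q + (3/4)*u <= -8 || (!(acc >= -8))
Before the loop (bound <=2), unroll the exhaustion recursion (WP_0 = exit-now case; WP_j = one more guarded iteration, up to j = 2):
  WP_0: (!(u <= acc - 13)) && (6*q + (3/4)*u <= -8 || (!(acc >= -8)))
  WP_1: (u <= acc - 13 ==> ((v <= 3 ==> t + 2*v != 11) && (!(u <= acc - 13)) && (6*q + (3/4)*u <= -8 || (!(acc >= -8))))) && ((!(u <= acc - 13)) ==> (6*q + (3/4)*u <= -8 || (!(acc >= -8))))
  WP_2: (u <= acc - 13 ==> ((v <= 3 ==> t + 2*v != 11) && (u <= acc - 13 ==> ((v <= 3 ==> t + 2*v != 11) && (!(u <= acc - 13)) && (6*q + (3/4)*u <= -8 || (!(acc >= -8))))) && ((!(u <= acc - 13)) ==> (6*q + (3/4)*u <= -8 || (!(acc >= -8)))))) && ((!(u <= acc - 13)) ==> (6*q + (3/4)*u <= -8 || (!(acc >= -8))))
So before the loop: (u <= acc - 13 ==> ((v <= 3 ==> t + 2*v != 11) && (u <= acc - 13 ==> ((v <= 3 ==> t + 2*v != 11) && (!(u <= acc - 13)) && (6*q + (3/4)*u <= -8 || (!(acc >= -8))))) && ((!(u <= acc - 13)) ==> (6*q + (3/4)*u <= -8 || (!(acc >= -8)))))) && ((!(u <= acc - 13)) ==> (6*q + (3/4)*u <= -8 || (!(acc >= -8))))
Answer: WP = (u <= acc - 13 ==> ((v <= 3 ==> t + 2*v != 11) && (u <= acc - 13 ==> ((v <= 3 ==> t + 2*v != 11) && (!(u <= acc - 13)) && (6*q + (3/4)*u <= -8 || (!(acc >= -8))))) && ((!(u <= acc - 13)) ==> (6*q + (3/4)*u <= -8 || (!(acc >= -8)))))) && ((!(u <= acc - 13)) ==> (6*q + (3/4)*u <= -8 || (!(acc >= -8))))


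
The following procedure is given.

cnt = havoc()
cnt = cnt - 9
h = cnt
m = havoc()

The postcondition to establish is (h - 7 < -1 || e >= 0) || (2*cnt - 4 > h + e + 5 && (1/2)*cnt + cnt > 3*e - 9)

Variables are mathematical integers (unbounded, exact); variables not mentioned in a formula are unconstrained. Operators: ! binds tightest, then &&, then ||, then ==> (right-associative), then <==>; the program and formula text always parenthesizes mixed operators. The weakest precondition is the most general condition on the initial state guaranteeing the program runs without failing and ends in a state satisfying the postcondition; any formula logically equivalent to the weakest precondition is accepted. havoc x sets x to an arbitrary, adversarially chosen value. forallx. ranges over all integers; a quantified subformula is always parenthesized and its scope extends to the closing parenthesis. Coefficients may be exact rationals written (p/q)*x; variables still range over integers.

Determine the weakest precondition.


Working backward. After the program, the postcondition (h - 7 < -1 || e >= 0) || (2*cnt - 4 > h + e + 5 && (1/2)*cnt + cnt > 3*e - 9) must hold; in canonical form it is h < 6 || e >= 0 || (2*cnt > e + h + 9 && (3/2)*cnt > 3*e - 9).
Before havoc m: h < 6 || e >= 0 || (2*cnt > e + h + 9 && (3/2)*cnt > 3*e - 9)
Before h := cnt: cnt < 6 || e >= 0 || (cnt > e + 9 && (3/2)*cnt > 3*e - 9)
Before cnt := cnt - 9: cnt < 15 || e >= 0 || (cnt > e + 18 && (3/2)*cnt > 3*e + 9/2)
Before havoc cnt: forall cnt_1. (cnt_1 < 15 || e >= 0 || (cnt_1 > e + 18 && (3/2)*cnt_1 > 3*e + 9/2))
Answer: WP = forall cnt_1. (cnt_1 < 15 || e >= 0 || (cnt_1 > e + 18 && (3/2)*cnt_1 > 3*e + 9/2))


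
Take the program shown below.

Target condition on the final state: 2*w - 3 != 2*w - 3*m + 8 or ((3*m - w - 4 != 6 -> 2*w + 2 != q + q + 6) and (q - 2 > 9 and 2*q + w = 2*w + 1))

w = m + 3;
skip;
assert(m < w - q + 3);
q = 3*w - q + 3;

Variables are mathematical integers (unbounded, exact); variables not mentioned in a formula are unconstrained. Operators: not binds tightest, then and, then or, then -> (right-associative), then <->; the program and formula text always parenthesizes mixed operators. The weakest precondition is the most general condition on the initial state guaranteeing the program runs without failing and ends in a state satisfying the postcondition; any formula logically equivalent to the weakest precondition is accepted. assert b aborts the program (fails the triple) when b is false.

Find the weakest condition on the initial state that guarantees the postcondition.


Working backward. After the program, the postcondition 2*w - 3 != 2*w - 3*m + 8 or ((3*m - w - 4 != 6 -> 2*w + 2 != q + q + 6) and (q - 2 > 9 and 2*q + w = 2*w + 1)) must hold; in canonical form it is 3*m != 11 or ((3*m != w + 10 -> 2*w != 2*q + 4) and q > 11 and 2*q = w + 1).
Before q := 3*w - q + 3: 3*m != 11 or ((3*m != w + 10 -> 2*q != 4*w + 10) and 3*w > q + 8 and 5*w = 2*q - 5)
Before assert m < w - q + 3: m + q < w + 3 and (3*m != 11 or ((3*m != w + 10 -> 2*q != 4*w + 10) and 3*w > q + 8 and 5*w = 2*q - 5))
Before skip: m + q < w + 3 and (3*m != 11 or ((3*m != w + 10 -> 2*q != 4*w + 10) and 3*w > q + 8 and 5*w = 2*q - 5))
Before w := m + 3: q < 6 and (3*m != 11 or ((2*m != 13 -> 2*q != 4*m + 22) and 3*m > q - 1 and 5*m = 2*q - 20))
Answer: WP = q < 6 and (3*m != 11 or ((2*m != 13 -> 2*q != 4*m + 22) and 3*m > q - 1 and 5*m = 2*q - 20))


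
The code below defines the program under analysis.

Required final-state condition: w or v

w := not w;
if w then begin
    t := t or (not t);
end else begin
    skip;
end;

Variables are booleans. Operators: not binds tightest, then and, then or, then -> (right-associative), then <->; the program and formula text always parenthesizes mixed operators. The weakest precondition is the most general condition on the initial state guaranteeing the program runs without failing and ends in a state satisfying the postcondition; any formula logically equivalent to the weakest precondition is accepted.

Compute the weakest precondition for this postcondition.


Working backward. After the program, w or v must hold.
Then branch requires w or v; else branch requires w or v.
Before the if: (w -> (w or v)) and ((not w) -> (w or v))
Before w := not w: ((not w) -> ((not w) or v)) and (w -> ((not w) or v))
Answer: WP = ((not w) -> ((not w) or v)) and (w -> ((not w) or v))


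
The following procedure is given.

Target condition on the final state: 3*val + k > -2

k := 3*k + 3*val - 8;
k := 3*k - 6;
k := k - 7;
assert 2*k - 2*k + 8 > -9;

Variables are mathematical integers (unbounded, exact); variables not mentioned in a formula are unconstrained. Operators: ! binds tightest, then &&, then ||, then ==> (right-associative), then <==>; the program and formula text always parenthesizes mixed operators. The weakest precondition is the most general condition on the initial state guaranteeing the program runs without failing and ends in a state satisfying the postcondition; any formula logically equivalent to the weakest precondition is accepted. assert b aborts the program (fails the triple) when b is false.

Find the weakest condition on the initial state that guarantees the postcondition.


Working backward. After the program, the postcondition 3*val + k > -2 must hold; in canonical form it is k + 3*val > -2.
Before assert 2*k - 2*k + 8 > -9: k + 3*val > -2
Before k := k - 7: k + 3*val > 5
Before k := 3*k - 6: 3*k + 3*val > 11
Before k := 3*k + 3*val - 8: 9*k + 12*val > 35
Answer: WP = 9*k + 12*val > 35


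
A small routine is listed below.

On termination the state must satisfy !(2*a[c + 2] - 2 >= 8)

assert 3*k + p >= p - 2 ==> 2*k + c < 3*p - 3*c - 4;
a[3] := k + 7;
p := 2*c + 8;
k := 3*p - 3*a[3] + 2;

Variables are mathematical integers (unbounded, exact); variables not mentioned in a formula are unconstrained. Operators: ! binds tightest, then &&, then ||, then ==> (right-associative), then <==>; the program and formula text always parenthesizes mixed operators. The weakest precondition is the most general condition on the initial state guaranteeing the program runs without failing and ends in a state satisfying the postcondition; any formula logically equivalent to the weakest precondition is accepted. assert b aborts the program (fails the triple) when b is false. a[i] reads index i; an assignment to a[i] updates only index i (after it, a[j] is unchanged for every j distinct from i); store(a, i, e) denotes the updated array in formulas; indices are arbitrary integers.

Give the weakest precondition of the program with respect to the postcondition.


Working backward. After the program, the postcondition !(2*a[c + 2] - 2 >= 8) must hold; in canonical form it is !(2*a[c + 2] >= 10).
Before k := 3*p - 3*a[3] + 2: !(2*a[c + 2] >= 10)
Before p := 2*c + 8: !(2*a[c + 2] >= 10)
Before a[3] := k + 7: !(2*store(a, 3, k + 7)[c + 2] >= 10)
Before assert 3*k + p >= p - 2 ==> 2*k + c < 3*p - 3*c - 4: (3*k >= -2 ==> 4*c + 2*k < 3*p - 4) && (!(2*store(a, 3, k + 7)[c + 2] >= 10))
Answer: WP = (3*k >= -2 ==> 4*c + 2*k < 3*p - 4) && (!(2*store(a, 3, k + 7)[c + 2] >= 10))


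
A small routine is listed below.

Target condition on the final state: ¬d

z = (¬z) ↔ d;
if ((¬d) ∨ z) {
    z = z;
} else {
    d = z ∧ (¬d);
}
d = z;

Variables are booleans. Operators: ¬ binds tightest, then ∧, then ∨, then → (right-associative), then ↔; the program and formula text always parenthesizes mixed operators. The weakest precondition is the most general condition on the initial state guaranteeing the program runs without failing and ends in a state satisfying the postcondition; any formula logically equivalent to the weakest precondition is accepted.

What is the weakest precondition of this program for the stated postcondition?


Working backward. After the program, ¬d must hold.
Before d := z: ¬z
Then branch requires ¬z; else branch requires ¬z.
Before the if: (((¬d) ∨ z) → (¬z)) ∧ ((¬((¬d) ∨ z)) → (¬z))
Before z := (¬z) ↔ d: (((¬d) ∨ ((¬z) ↔ d)) → (¬((¬z) ↔ d))) ∧ ((¬((¬d) ∨ ((¬z) ↔ d))) → (¬((¬z) ↔ d)))
Answer: WP = (((¬d) ∨ ((¬z) ↔ d)) → (¬((¬z) ↔ d))) ∧ ((¬((¬d) ∨ ((¬z) ↔ d))) → (¬((¬z) ↔ d)))


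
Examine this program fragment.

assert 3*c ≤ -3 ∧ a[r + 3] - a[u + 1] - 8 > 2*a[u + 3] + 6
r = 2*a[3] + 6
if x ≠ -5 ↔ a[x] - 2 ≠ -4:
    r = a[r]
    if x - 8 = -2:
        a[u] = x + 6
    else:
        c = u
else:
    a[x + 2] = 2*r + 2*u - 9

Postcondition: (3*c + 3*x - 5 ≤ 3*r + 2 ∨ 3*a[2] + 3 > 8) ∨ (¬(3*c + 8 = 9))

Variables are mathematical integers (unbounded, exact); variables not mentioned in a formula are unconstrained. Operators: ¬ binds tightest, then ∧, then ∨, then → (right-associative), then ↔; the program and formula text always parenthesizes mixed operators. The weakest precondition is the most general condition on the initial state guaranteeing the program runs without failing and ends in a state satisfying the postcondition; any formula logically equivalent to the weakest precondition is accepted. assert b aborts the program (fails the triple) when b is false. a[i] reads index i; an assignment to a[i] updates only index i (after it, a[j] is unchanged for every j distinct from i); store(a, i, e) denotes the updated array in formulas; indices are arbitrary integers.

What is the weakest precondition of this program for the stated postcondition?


Working backward. After the program, the postcondition (3*c + 3*x - 5 ≤ 3*r + 2 ∨ 3*a[2] + 3 > 8) ∨ (¬(3*c + 8 = 9)) must hold; in canonical form it is 3*c + 3*x ≤ 3*r + 7 ∨ 3*a[2] > 5 ∨ (¬(3*c = 1)).
Then branch requires (x = 6 → (3*c + 3*x ≤ 3*a[r] + 7 ∨ 3*store(a, u, x + 6)[2] > 5 ∨ (¬(3*c = 1)))) ∧ ((¬(x = 6)) → (3*u + 3*x ≤ 3*a[r] + 7 ∨ 3*a[2] > 5 ∨ (¬(3*u = 1)))); else branch requires 3*c + 3*x ≤ 3*r + 7 ∨ 3*store(a, x + 2, 2*r + 2*u - 9)[2] > 5 ∨ (¬(3*c = 1)).
Before the if: ((x ≠ -5 ↔ a[x] ≠ -2) → ((x = 6 → (3*c + 3*x ≤ 3*a[r] + 7 ∨ 3*store(a, u, x + 6)[2] > 5 ∨ (¬(3*c = 1)))) ∧ ((¬(x = 6)) → (3*u + 3*x ≤ 3*a[r] + 7 ∨ 3*a[2] > 5 ∨ (¬(3*u = 1)))))) ∧ ((¬(x ≠ -5 ↔ a[x] ≠ -2)) → (3*c + 3*x ≤ 3*r + 7 ∨ 3*store(a, x + 2, 2*r + 2*u - 9)[2] > 5 ∨ (¬(3*c = 1))))
Before r := 2*a[3] + 6: ((x ≠ -5 ↔ a[x] ≠ -2) → ((x = 6 → (3*c + 3*x ≤ 3*a[2*a[3] + 6] + 7 ∨ 3*store(a, u, x + 6)[2] > 5 ∨ (¬(3*c = 1)))) ∧ ((¬(x = 6)) → (3*u + 3*x ≤ 3*a[2*a[3] + 6] + 7 ∨ 3*a[2] > 5 ∨ (¬(3*u = 1)))))) ∧ ((¬(x ≠ -5 ↔ a[x] ≠ -2)) → (3*c + 3*x ≤ 6*a[3] + 25 ∨ 3*store(a, x + 2, 4*a[3] + 2*u + 3)[2] > 5 ∨ (¬(3*c = 1))))
Before assert 3*c ≤ -3 ∧ a[r + 3] - a[u + 1] - 8 > 2*a[u + 3] + 6: 3*c ≤ -3 ∧ a[r + 3] > a[u + 1] + 2*a[u + 3] + 14 ∧ ((x ≠ -5 ↔ a[x] ≠ -2) → ((x = 6 → (3*c + 3*x ≤ 3*a[2*a[3] + 6] + 7 ∨ 3*store(a, u, x + 6)[2] > 5 ∨ (¬(3*c = 1)))) ∧ ((¬(x = 6)) → (3*u + 3*x ≤ 3*a[2*a[3] + 6] + 7 ∨ 3*a[2] > 5 ∨ (¬(3*u = 1)))))) ∧ ((¬(x ≠ -5 ↔ a[x] ≠ -2)) → (3*c + 3*x ≤ 6*a[3] + 25 ∨ 3*store(a, x + 2, 4*a[3] + 2*u + 3)[2] > 5 ∨ (¬(3*c = 1))))
Answer: WP = 3*c ≤ -3 ∧ a[r + 3] > a[u + 1] + 2*a[u + 3] + 14 ∧ ((x ≠ -5 ↔ a[x] ≠ -2) → ((x = 6 → (3*c + 3*x ≤ 3*a[2*a[3] + 6] + 7 ∨ 3*store(a, u, x + 6)[2] > 5 ∨ (¬(3*c = 1)))) ∧ ((¬(x = 6)) → (3*u + 3*x ≤ 3*a[2*a[3] + 6] + 7 ∨ 3*a[2] > 5 ∨ (¬(3*u = 1)))))) ∧ ((¬(x ≠ -5 ↔ a[x] ≠ -2)) → (3*c + 3*x ≤ 6*a[3] + 25 ∨ 3*store(a, x + 2, 4*a[3] + 2*u + 3)[2] > 5 ∨ (¬(3*c = 1))))


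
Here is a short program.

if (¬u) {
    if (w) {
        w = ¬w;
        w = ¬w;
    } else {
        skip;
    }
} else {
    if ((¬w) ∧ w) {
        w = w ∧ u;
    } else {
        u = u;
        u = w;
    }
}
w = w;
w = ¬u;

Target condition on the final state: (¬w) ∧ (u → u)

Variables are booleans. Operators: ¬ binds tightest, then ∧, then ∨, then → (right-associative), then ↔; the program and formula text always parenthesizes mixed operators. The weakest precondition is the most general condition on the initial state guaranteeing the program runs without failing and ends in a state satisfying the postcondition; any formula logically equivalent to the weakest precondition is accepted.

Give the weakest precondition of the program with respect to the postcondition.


Working backward. After the program, the postcondition (¬w) ∧ (u → u) must hold; in canonical form it is ¬w.
Before w := ¬u: u
Before w := w: u
Then branch requires (w → u) ∧ ((¬w) → u); else branch requires w.
Before the if: ((¬u) → ((w → u) ∧ ((¬w) → u))) ∧ (u → w)
Answer: WP = ((¬u) → ((w → u) ∧ ((¬w) → u))) ∧ (u → w)


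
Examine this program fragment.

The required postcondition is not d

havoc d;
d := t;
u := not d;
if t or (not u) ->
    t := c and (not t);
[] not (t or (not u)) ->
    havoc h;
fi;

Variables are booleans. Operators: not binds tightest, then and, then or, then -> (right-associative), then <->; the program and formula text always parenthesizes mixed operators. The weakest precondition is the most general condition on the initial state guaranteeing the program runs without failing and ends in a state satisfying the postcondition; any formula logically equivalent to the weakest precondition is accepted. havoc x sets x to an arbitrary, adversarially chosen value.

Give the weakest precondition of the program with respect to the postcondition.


Working backward. After the program, not d must hold.
Then branch requires not d; else branch requires not d.
Before the if: ((t or (not u)) -> (not d)) and ((not (t or (not u))) -> (not d))
Before u := not d: ((t or d) -> (not d)) and ((not (t or d)) -> (not d))
Before d := t: t -> (not t)
Before havoc d: t -> (not t)
Answer: WP = t -> (not t)


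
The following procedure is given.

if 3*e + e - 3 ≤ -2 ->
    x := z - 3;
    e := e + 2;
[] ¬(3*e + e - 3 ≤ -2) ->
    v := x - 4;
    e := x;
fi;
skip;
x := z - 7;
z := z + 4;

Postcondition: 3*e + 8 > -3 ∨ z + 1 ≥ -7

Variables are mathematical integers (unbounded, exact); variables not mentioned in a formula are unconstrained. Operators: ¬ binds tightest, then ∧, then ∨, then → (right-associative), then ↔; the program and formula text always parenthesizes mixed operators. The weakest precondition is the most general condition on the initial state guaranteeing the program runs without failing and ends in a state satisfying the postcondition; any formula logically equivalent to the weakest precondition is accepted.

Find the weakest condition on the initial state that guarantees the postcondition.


Working backward. After the program, the postcondition 3*e + 8 > -3 ∨ z + 1 ≥ -7 must hold; in canonical form it is 3*e > -11 ∨ z ≥ -8.
Before z := z + 4: 3*e > -11 ∨ z ≥ -12
Before x := z - 7: 3*e > -11 ∨ z ≥ -12
Before skip: 3*e > -11 ∨ z ≥ -12
Then branch requires 3*e > -17 ∨ z ≥ -12; else branch requires 3*x > -11 ∨ z ≥ -12.
Before the if: (4*e ≤ 1 → (3*e > -17 ∨ z ≥ -12)) ∧ ((¬(4*e ≤ 1)) → (3*x > -11 ∨ z ≥ -12))
Answer: WP = (4*e ≤ 1 → (3*e > -17 ∨ z ≥ -12)) ∧ ((¬(4*e ≤ 1)) → (3*x > -11 ∨ z ≥ -12))


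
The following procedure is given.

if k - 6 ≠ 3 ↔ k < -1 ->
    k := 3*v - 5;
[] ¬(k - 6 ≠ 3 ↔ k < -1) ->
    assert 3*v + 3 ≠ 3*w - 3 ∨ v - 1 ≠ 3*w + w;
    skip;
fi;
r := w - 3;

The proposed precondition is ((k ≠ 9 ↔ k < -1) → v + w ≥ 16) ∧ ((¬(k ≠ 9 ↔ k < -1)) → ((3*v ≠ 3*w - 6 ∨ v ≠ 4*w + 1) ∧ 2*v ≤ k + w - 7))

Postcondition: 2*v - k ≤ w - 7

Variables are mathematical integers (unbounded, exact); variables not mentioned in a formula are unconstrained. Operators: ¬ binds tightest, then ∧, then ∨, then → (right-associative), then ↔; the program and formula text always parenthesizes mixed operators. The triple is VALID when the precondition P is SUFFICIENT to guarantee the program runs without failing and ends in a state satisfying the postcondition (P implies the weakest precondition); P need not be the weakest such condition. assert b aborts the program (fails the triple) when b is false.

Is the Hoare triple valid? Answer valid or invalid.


Working backward. After the program, the postcondition 2*v - k ≤ w - 7 must hold; in canonical form it is 2*v ≤ k + w - 7.
Before r := w - 3: 2*v ≤ k + w - 7
Then branch requires v + w ≥ 12; else branch requires (3*v ≠ 3*w - 6 ∨ v ≠ 4*w + 1) ∧ 2*v ≤ k + w - 7.
Before the if: ((k ≠ 9 ↔ k < -1) → v + w ≥ 12) ∧ ((¬(k ≠ 9 ↔ k < -1)) → ((3*v ≠ 3*w - 6 ∨ v ≠ 4*w + 1) ∧ 2*v ≤ k + w - 7))
The weakest precondition is ((k ≠ 9 ↔ k < -1) → v + w ≥ 12) ∧ ((¬(k ≠ 9 ↔ k < -1)) → ((3*v ≠ 3*w - 6 ∨ v ≠ 4*w + 1) ∧ 2*v ≤ k + w - 7)).
Check whether ((k ≠ 9 ↔ k < -1) → v + w ≥ 16) ∧ ((¬(k ≠ 9 ↔ k < -1)) → ((3*v ≠ 3*w - 6 ∨ v ≠ 4*w + 1) ∧ 2*v ≤ k + w - 7)) implies it.
Every state satisfying the precondition satisfies the weakest precondition: the implication holds.
Answer: valid


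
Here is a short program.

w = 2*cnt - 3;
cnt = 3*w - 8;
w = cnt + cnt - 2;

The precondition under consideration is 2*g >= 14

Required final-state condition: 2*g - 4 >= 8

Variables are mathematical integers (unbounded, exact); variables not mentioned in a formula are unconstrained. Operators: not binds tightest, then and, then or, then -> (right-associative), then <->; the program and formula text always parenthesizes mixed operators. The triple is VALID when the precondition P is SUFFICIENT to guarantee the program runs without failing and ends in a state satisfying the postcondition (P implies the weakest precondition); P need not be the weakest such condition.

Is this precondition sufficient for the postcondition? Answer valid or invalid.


Working backward. After the program, the postcondition 2*g - 4 >= 8 must hold; in canonical form it is 2*g >= 12.
Before w := cnt + cnt - 2: 2*g >= 12
Before cnt := 3*w - 8: 2*g >= 12
Before w := 2*cnt - 3: 2*g >= 12
The weakest precondition is 2*g >= 12.
Check whether 2*g >= 14 implies it.
Every state satisfying the precondition satisfies the weakest precondition: the implication holds.
Answer: valid


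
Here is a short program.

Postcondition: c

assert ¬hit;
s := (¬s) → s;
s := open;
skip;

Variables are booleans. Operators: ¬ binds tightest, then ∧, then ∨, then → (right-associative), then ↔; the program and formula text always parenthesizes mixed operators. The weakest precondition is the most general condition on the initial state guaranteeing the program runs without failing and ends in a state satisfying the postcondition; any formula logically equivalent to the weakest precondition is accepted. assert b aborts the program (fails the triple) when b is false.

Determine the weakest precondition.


Working backward. After the program, c must hold.
Before skip: c
Before s := open: c
Before s := (¬s) → s: c
Before assert ¬hit: (¬hit) ∧ c
Answer: WP = (¬hit) ∧ c


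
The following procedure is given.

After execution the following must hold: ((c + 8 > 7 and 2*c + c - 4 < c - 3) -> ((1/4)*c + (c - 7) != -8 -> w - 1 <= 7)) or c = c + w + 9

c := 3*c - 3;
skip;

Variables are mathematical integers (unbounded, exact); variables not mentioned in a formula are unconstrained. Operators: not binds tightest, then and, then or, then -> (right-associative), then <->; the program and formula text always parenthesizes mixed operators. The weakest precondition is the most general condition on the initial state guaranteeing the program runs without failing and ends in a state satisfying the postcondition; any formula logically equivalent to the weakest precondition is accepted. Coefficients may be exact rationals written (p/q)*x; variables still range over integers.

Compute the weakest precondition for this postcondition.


Working backward. After the program, the postcondition ((c + 8 > 7 and 2*c + c - 4 < c - 3) -> ((1/4)*c + (c - 7) != -8 -> w - 1 <= 7)) or c = c + w + 9 must hold; in canonical form it is ((c > -1 and 2*c < 1) -> ((5/4)*c != -1 -> w <= 8)) or w = -9.
Before skip: ((c > -1 and 2*c < 1) -> ((5/4)*c != -1 -> w <= 8)) or w = -9
Before c := 3*c - 3: ((3*c > 2 and 6*c < 7) -> ((15/4)*c != 11/4 -> w <= 8)) or w = -9
Answer: WP = ((3*c > 2 and 6*c < 7) -> ((15/4)*c != 11/4 -> w <= 8)) or w = -9
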